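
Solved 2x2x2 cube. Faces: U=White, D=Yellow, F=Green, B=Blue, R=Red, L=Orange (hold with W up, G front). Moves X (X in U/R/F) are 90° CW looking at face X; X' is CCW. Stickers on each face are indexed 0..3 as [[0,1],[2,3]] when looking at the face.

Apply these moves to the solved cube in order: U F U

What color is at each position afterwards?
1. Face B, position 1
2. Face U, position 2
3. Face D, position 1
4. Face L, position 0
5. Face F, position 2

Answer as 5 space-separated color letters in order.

After move 1 (U): U=WWWW F=RRGG R=BBRR B=OOBB L=GGOO
After move 2 (F): F=GRGR U=WWOG R=WBWR D=RBYY L=GYOY
After move 3 (U): U=OWGW F=WBGR R=OOWR B=GYBB L=GROY
Query 1: B[1] = Y
Query 2: U[2] = G
Query 3: D[1] = B
Query 4: L[0] = G
Query 5: F[2] = G

Answer: Y G B G G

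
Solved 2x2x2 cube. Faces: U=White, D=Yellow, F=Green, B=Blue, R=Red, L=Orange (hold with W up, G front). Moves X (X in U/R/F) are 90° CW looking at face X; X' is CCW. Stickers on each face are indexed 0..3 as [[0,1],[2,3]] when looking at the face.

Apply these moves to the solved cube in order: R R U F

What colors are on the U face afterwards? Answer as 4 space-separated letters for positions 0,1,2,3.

After move 1 (R): R=RRRR U=WGWG F=GYGY D=YBYB B=WBWB
After move 2 (R): R=RRRR U=WYWY F=GBGB D=YWYW B=GBGB
After move 3 (U): U=WWYY F=RRGB R=GBRR B=OOGB L=GBOO
After move 4 (F): F=GRBR U=WWOB R=YBYR D=RGYW L=GYOW
Query: U face = WWOB

Answer: W W O B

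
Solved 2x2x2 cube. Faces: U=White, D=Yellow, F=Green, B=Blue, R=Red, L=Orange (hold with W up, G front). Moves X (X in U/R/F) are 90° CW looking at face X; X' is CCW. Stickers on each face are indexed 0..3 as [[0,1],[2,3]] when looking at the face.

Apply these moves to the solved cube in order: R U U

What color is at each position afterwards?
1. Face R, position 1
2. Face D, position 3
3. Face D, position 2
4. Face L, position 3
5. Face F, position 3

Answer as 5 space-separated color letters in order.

Answer: O B Y O Y

Derivation:
After move 1 (R): R=RRRR U=WGWG F=GYGY D=YBYB B=WBWB
After move 2 (U): U=WWGG F=RRGY R=WBRR B=OOWB L=GYOO
After move 3 (U): U=GWGW F=WBGY R=OORR B=GYWB L=RROO
Query 1: R[1] = O
Query 2: D[3] = B
Query 3: D[2] = Y
Query 4: L[3] = O
Query 5: F[3] = Y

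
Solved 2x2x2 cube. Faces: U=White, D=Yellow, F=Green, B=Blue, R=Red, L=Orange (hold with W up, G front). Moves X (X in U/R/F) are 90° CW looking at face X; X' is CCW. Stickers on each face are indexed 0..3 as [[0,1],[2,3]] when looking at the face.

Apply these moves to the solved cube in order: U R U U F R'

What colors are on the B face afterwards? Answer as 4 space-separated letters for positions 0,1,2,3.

Answer: O Y G B

Derivation:
After move 1 (U): U=WWWW F=RRGG R=BBRR B=OOBB L=GGOO
After move 2 (R): R=RBRB U=WRWG F=RYGY D=YBYO B=WOWB
After move 3 (U): U=WWGR F=RBGY R=WORB B=GGWB L=RYOO
After move 4 (U): U=GWRW F=WOGY R=GGRB B=RYWB L=RBOO
After move 5 (F): F=GWYO U=GWOB R=RGWB D=RGYO L=RYOB
After move 6 (R'): R=GBRW U=GWOR F=GWYB D=RWYO B=OYGB
Query: B face = OYGB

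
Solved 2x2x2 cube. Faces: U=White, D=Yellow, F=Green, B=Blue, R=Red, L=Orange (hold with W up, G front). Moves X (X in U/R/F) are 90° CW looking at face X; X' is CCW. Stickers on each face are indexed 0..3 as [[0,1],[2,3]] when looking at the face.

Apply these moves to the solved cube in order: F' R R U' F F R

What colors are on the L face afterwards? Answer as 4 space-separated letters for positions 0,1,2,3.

After move 1 (F'): F=GGGG U=WWRR R=YRYR D=OOYY L=OWOW
After move 2 (R): R=YYRR U=WGRG F=GOGY D=OBYB B=RBWB
After move 3 (R): R=RYRY U=WORY F=GBGB D=OWYR B=GBGB
After move 4 (U'): U=OYWR F=OWGB R=GBRY B=RYGB L=GBOW
After move 5 (F): F=GOBW U=OYWB R=WBRY D=RGYR L=GOOW
After move 6 (F): F=BGWO U=OYWO R=WBBY D=RWYR L=GROG
After move 7 (R): R=BWYB U=OGWO F=BWWR D=RGYR B=OYYB
Query: L face = GROG

Answer: G R O G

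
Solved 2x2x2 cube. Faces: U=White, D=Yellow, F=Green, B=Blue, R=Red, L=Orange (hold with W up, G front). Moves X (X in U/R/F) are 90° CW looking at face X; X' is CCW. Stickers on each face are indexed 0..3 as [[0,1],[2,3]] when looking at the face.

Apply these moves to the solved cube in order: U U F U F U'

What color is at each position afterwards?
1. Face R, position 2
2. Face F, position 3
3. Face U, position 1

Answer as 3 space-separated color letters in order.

Answer: W O B

Derivation:
After move 1 (U): U=WWWW F=RRGG R=BBRR B=OOBB L=GGOO
After move 2 (U): U=WWWW F=BBGG R=OORR B=GGBB L=RROO
After move 3 (F): F=GBGB U=WWOR R=WOWR D=ROYY L=RYOY
After move 4 (U): U=OWRW F=WOGB R=GGWR B=RYBB L=GBOY
After move 5 (F): F=GWBO U=OWYB R=RGWR D=WGYY L=GROO
After move 6 (U'): U=WBOY F=GRBO R=GWWR B=RGBB L=RYOO
Query 1: R[2] = W
Query 2: F[3] = O
Query 3: U[1] = B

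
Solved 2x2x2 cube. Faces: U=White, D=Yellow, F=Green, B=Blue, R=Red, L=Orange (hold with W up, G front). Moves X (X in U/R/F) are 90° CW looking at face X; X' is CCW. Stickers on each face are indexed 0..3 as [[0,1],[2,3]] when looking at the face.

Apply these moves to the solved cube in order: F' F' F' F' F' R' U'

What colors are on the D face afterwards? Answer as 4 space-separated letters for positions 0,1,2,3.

After move 1 (F'): F=GGGG U=WWRR R=YRYR D=OOYY L=OWOW
After move 2 (F'): F=GGGG U=WWYY R=OROR D=WWYY L=OROR
After move 3 (F'): F=GGGG U=WWOO R=WRWR D=RRYY L=OYOY
After move 4 (F'): F=GGGG U=WWWW R=RRRR D=YYYY L=OOOO
After move 5 (F'): F=GGGG U=WWRR R=YRYR D=OOYY L=OWOW
After move 6 (R'): R=RRYY U=WBRB F=GWGR D=OGYG B=YBOB
After move 7 (U'): U=BBWR F=OWGR R=GWYY B=RROB L=YBOW
Query: D face = OGYG

Answer: O G Y G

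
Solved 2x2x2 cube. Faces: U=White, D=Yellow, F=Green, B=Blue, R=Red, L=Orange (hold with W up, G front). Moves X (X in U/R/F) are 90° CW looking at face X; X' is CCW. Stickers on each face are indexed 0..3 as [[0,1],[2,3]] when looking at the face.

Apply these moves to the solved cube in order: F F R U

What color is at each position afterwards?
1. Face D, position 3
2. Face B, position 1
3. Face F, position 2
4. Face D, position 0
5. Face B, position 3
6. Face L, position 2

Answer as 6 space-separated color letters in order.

Answer: B R G W B O

Derivation:
After move 1 (F): F=GGGG U=WWOO R=WRWR D=RRYY L=OYOY
After move 2 (F): F=GGGG U=WWYY R=OROR D=WWYY L=OROR
After move 3 (R): R=OORR U=WGYG F=GWGY D=WBYB B=YBWB
After move 4 (U): U=YWGG F=OOGY R=YBRR B=ORWB L=GWOR
Query 1: D[3] = B
Query 2: B[1] = R
Query 3: F[2] = G
Query 4: D[0] = W
Query 5: B[3] = B
Query 6: L[2] = O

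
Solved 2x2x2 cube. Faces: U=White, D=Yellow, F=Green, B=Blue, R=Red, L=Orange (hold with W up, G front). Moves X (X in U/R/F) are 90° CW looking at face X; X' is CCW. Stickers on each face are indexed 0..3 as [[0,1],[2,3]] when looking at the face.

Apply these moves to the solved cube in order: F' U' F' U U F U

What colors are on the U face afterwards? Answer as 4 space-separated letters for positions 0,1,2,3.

Answer: W Y G G

Derivation:
After move 1 (F'): F=GGGG U=WWRR R=YRYR D=OOYY L=OWOW
After move 2 (U'): U=WRWR F=OWGG R=GGYR B=YRBB L=BBOW
After move 3 (F'): F=WGOG U=WRGY R=OGOR D=BWYY L=BROW
After move 4 (U): U=GWYR F=OGOG R=YROR B=BRBB L=WGOW
After move 5 (U): U=YGRW F=YROG R=BROR B=WGBB L=OGOW
After move 6 (F): F=OYGR U=YGWG R=RRWR D=OBYY L=OBOW
After move 7 (U): U=WYGG F=RRGR R=WGWR B=OBBB L=OYOW
Query: U face = WYGG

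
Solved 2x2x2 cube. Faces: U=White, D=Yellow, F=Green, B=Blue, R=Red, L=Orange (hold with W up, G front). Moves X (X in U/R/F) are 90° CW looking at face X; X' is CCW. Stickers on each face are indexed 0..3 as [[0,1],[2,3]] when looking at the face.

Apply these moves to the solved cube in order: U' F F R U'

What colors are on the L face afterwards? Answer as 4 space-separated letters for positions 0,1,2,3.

Answer: Y R O G

Derivation:
After move 1 (U'): U=WWWW F=OOGG R=GGRR B=RRBB L=BBOO
After move 2 (F): F=GOGO U=WWOB R=WGWR D=RGYY L=BYOY
After move 3 (F): F=GGOO U=WWYY R=OGBR D=WWYY L=BROG
After move 4 (R): R=BORG U=WGYO F=GWOY D=WBYR B=YRWB
After move 5 (U'): U=GOWY F=BROY R=GWRG B=BOWB L=YROG
Query: L face = YROG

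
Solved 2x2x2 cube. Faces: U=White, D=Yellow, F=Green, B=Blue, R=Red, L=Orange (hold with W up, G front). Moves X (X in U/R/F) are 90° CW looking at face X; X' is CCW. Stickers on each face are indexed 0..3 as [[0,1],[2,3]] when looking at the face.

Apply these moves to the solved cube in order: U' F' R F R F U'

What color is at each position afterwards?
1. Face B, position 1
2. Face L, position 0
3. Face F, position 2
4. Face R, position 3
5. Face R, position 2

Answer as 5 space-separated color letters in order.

Answer: G W R Y O

Derivation:
After move 1 (U'): U=WWWW F=OOGG R=GGRR B=RRBB L=BBOO
After move 2 (F'): F=OGOG U=WWGR R=YGYR D=BOYY L=BWOW
After move 3 (R): R=YYRG U=WGGG F=OOOY D=BBYR B=RRWB
After move 4 (F): F=OOYO U=WGWW R=GYGG D=RYYR L=BBOB
After move 5 (R): R=GGGY U=WOWO F=OYYR D=RWYR B=WRGB
After move 6 (F): F=YORY U=WOBB R=WGOY D=GGYR L=BROW
After move 7 (U'): U=OBWB F=BRRY R=YOOY B=WGGB L=WROW
Query 1: B[1] = G
Query 2: L[0] = W
Query 3: F[2] = R
Query 4: R[3] = Y
Query 5: R[2] = O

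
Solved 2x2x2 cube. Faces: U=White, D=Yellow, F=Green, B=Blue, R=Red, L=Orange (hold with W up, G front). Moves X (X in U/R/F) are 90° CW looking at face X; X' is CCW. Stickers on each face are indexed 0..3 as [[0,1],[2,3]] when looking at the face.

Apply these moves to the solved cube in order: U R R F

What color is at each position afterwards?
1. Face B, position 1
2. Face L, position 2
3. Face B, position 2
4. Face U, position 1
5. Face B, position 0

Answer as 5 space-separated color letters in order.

After move 1 (U): U=WWWW F=RRGG R=BBRR B=OOBB L=GGOO
After move 2 (R): R=RBRB U=WRWG F=RYGY D=YBYO B=WOWB
After move 3 (R): R=RRBB U=WYWY F=RBGO D=YWYW B=GORB
After move 4 (F): F=GROB U=WYOG R=WRYB D=BRYW L=GYOW
Query 1: B[1] = O
Query 2: L[2] = O
Query 3: B[2] = R
Query 4: U[1] = Y
Query 5: B[0] = G

Answer: O O R Y G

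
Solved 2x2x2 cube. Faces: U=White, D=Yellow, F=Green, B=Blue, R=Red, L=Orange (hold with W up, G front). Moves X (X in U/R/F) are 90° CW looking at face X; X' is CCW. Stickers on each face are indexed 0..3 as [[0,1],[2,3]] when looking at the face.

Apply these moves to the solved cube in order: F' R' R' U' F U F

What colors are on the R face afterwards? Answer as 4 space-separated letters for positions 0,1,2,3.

Answer: B Y Y Y

Derivation:
After move 1 (F'): F=GGGG U=WWRR R=YRYR D=OOYY L=OWOW
After move 2 (R'): R=RRYY U=WBRB F=GWGR D=OGYG B=YBOB
After move 3 (R'): R=RYRY U=WORY F=GBGB D=OWYR B=GBGB
After move 4 (U'): U=OYWR F=OWGB R=GBRY B=RYGB L=GBOW
After move 5 (F): F=GOBW U=OYWB R=WBRY D=RGYR L=GOOW
After move 6 (U): U=WOBY F=WBBW R=RYRY B=GOGB L=GOOW
After move 7 (F): F=BWWB U=WOWO R=BYYY D=RRYR L=GROG
Query: R face = BYYY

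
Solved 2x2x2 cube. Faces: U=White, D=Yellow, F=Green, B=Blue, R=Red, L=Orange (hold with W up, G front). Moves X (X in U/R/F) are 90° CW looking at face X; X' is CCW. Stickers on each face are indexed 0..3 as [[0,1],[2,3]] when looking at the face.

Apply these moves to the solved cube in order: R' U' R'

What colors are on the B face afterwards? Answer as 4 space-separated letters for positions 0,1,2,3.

After move 1 (R'): R=RRRR U=WBWB F=GWGW D=YGYG B=YBYB
After move 2 (U'): U=BBWW F=OOGW R=GWRR B=RRYB L=YBOO
After move 3 (R'): R=WRGR U=BYWR F=OBGW D=YOYW B=GRGB
Query: B face = GRGB

Answer: G R G B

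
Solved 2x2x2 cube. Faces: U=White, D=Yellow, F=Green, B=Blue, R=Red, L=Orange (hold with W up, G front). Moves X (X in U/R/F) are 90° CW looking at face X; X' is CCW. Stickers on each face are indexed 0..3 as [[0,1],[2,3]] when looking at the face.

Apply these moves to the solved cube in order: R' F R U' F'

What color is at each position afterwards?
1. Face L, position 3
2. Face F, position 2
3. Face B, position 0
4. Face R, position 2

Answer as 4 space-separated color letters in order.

Answer: W O B R

Derivation:
After move 1 (R'): R=RRRR U=WBWB F=GWGW D=YGYG B=YBYB
After move 2 (F): F=GGWW U=WBOO R=WRBR D=RRYG L=OYOG
After move 3 (R): R=BWRR U=WGOW F=GRWG D=RYYY B=OBBB
After move 4 (U'): U=GWWO F=OYWG R=GRRR B=BWBB L=OBOG
After move 5 (F'): F=YGOW U=GWGR R=YRRR D=BGYY L=OOOW
Query 1: L[3] = W
Query 2: F[2] = O
Query 3: B[0] = B
Query 4: R[2] = R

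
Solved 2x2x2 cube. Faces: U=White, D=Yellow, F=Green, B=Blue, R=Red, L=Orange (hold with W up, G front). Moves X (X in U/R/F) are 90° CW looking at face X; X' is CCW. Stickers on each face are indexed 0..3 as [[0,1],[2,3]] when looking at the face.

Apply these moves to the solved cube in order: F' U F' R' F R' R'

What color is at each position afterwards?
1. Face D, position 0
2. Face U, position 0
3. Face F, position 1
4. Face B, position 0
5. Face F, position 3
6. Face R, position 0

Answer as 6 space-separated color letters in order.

Answer: O R W W Y O

Derivation:
After move 1 (F'): F=GGGG U=WWRR R=YRYR D=OOYY L=OWOW
After move 2 (U): U=RWRW F=YRGG R=BBYR B=OWBB L=GGOW
After move 3 (F'): F=RGYG U=RWBY R=OBOR D=GWYY L=GWOR
After move 4 (R'): R=BROO U=RBBO F=RWYY D=GGYG B=YWWB
After move 5 (F): F=YRYW U=RBRW R=BROO D=OBYG L=GGOG
After move 6 (R'): R=ROBO U=RWRY F=YBYW D=ORYW B=GWBB
After move 7 (R'): R=OORB U=RBRG F=YWYY D=OBYW B=WWRB
Query 1: D[0] = O
Query 2: U[0] = R
Query 3: F[1] = W
Query 4: B[0] = W
Query 5: F[3] = Y
Query 6: R[0] = O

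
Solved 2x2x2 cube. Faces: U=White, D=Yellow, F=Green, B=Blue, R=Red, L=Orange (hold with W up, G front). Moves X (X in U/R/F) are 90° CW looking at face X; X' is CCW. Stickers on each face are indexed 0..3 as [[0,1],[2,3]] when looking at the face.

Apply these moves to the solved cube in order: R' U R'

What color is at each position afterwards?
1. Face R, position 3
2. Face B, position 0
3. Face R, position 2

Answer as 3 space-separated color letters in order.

After move 1 (R'): R=RRRR U=WBWB F=GWGW D=YGYG B=YBYB
After move 2 (U): U=WWBB F=RRGW R=YBRR B=OOYB L=GWOO
After move 3 (R'): R=BRYR U=WYBO F=RWGB D=YRYW B=GOGB
Query 1: R[3] = R
Query 2: B[0] = G
Query 3: R[2] = Y

Answer: R G Y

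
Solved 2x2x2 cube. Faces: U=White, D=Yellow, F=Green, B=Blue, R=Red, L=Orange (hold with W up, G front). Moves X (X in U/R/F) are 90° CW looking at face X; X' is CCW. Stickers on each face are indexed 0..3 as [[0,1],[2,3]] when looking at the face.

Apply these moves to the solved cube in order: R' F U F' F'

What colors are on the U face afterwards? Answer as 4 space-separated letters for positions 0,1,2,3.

Answer: O W R R

Derivation:
After move 1 (R'): R=RRRR U=WBWB F=GWGW D=YGYG B=YBYB
After move 2 (F): F=GGWW U=WBOO R=WRBR D=RRYG L=OYOG
After move 3 (U): U=OWOB F=WRWW R=YBBR B=OYYB L=GGOG
After move 4 (F'): F=RWWW U=OWYB R=RBRR D=GGYG L=GBOO
After move 5 (F'): F=WWRW U=OWRR R=GBGR D=BOYG L=GBOY
Query: U face = OWRR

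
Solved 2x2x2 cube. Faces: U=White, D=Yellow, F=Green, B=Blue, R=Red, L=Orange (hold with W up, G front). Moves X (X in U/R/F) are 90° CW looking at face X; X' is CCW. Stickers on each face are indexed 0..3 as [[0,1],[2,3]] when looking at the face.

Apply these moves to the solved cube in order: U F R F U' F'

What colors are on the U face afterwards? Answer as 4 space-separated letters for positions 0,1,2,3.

Answer: R Y G R

Derivation:
After move 1 (U): U=WWWW F=RRGG R=BBRR B=OOBB L=GGOO
After move 2 (F): F=GRGR U=WWOG R=WBWR D=RBYY L=GYOY
After move 3 (R): R=WWRB U=WROR F=GBGY D=RBYO B=GOWB
After move 4 (F): F=GGYB U=WRYY R=OWRB D=RWYO L=GROB
After move 5 (U'): U=RYWY F=GRYB R=GGRB B=OWWB L=GOOB
After move 6 (F'): F=RBGY U=RYGR R=WGRB D=OBYO L=GYOW
Query: U face = RYGR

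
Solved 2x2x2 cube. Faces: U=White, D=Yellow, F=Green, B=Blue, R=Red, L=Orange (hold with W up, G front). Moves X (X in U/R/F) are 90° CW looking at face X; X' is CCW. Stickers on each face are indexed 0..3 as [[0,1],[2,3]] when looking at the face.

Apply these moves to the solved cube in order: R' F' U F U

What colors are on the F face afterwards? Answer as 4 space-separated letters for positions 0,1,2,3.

Answer: R B G R

Derivation:
After move 1 (R'): R=RRRR U=WBWB F=GWGW D=YGYG B=YBYB
After move 2 (F'): F=WWGG U=WBRR R=GRYR D=OOYG L=OBOW
After move 3 (U): U=RWRB F=GRGG R=YBYR B=OBYB L=WWOW
After move 4 (F): F=GGGR U=RWWW R=RBBR D=YYYG L=WOOO
After move 5 (U): U=WRWW F=RBGR R=OBBR B=WOYB L=GGOO
Query: F face = RBGR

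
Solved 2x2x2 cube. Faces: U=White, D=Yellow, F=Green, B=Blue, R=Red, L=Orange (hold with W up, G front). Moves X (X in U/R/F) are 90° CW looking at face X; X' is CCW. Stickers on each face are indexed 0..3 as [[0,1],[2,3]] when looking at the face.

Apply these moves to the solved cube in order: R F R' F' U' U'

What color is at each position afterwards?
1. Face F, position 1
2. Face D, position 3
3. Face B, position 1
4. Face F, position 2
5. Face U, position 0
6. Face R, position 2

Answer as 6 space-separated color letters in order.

After move 1 (R): R=RRRR U=WGWG F=GYGY D=YBYB B=WBWB
After move 2 (F): F=GGYY U=WGOO R=WRGR D=RRYB L=OYOB
After move 3 (R'): R=RRWG U=WWOW F=GGYO D=RGYY B=BBRB
After move 4 (F'): F=GOGY U=WWRW R=GRRG D=YBYY L=OWOO
After move 5 (U'): U=WWWR F=OWGY R=GORG B=GRRB L=BBOO
After move 6 (U'): U=WRWW F=BBGY R=OWRG B=GORB L=GROO
Query 1: F[1] = B
Query 2: D[3] = Y
Query 3: B[1] = O
Query 4: F[2] = G
Query 5: U[0] = W
Query 6: R[2] = R

Answer: B Y O G W R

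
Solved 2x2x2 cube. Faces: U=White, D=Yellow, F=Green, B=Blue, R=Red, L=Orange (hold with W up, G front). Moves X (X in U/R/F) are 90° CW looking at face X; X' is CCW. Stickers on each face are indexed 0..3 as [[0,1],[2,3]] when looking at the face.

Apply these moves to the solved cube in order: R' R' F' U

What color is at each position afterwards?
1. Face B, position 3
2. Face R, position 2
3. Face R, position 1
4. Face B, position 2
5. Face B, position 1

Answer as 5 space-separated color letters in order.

Answer: B Y B G Y

Derivation:
After move 1 (R'): R=RRRR U=WBWB F=GWGW D=YGYG B=YBYB
After move 2 (R'): R=RRRR U=WYWY F=GBGB D=YWYW B=GBGB
After move 3 (F'): F=BBGG U=WYRR R=WRYR D=OOYW L=OYOW
After move 4 (U): U=RWRY F=WRGG R=GBYR B=OYGB L=BBOW
Query 1: B[3] = B
Query 2: R[2] = Y
Query 3: R[1] = B
Query 4: B[2] = G
Query 5: B[1] = Y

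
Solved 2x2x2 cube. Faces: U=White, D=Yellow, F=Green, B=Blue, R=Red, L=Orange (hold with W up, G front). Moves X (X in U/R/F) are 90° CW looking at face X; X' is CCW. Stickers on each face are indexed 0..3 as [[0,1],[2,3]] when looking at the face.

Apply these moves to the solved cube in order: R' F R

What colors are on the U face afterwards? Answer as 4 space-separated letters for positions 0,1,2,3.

After move 1 (R'): R=RRRR U=WBWB F=GWGW D=YGYG B=YBYB
After move 2 (F): F=GGWW U=WBOO R=WRBR D=RRYG L=OYOG
After move 3 (R): R=BWRR U=WGOW F=GRWG D=RYYY B=OBBB
Query: U face = WGOW

Answer: W G O W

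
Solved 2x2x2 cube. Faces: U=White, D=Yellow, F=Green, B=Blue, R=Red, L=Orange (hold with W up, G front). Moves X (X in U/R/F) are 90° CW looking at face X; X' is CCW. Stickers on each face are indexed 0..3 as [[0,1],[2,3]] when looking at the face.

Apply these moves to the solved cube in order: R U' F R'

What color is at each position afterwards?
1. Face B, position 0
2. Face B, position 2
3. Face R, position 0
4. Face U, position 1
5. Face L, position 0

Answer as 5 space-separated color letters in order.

Answer: B G Y W W

Derivation:
After move 1 (R): R=RRRR U=WGWG F=GYGY D=YBYB B=WBWB
After move 2 (U'): U=GGWW F=OOGY R=GYRR B=RRWB L=WBOO
After move 3 (F): F=GOYO U=GGOB R=WYWR D=RGYB L=WYOB
After move 4 (R'): R=YRWW U=GWOR F=GGYB D=ROYO B=BRGB
Query 1: B[0] = B
Query 2: B[2] = G
Query 3: R[0] = Y
Query 4: U[1] = W
Query 5: L[0] = W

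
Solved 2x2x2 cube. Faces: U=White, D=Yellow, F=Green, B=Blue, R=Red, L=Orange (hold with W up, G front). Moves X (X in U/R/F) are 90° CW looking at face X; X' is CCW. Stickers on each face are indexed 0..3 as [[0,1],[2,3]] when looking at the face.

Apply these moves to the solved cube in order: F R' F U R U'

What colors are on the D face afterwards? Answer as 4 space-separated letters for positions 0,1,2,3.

Answer: W R Y O

Derivation:
After move 1 (F): F=GGGG U=WWOO R=WRWR D=RRYY L=OYOY
After move 2 (R'): R=RRWW U=WBOB F=GWGO D=RGYG B=YBRB
After move 3 (F): F=GGOW U=WBYY R=ORBW D=WRYG L=OROG
After move 4 (U): U=YWYB F=OROW R=YBBW B=ORRB L=GGOG
After move 5 (R): R=BYWB U=YRYW F=OROG D=WRYO B=BRWB
After move 6 (U'): U=RWYY F=GGOG R=ORWB B=BYWB L=BROG
Query: D face = WRYO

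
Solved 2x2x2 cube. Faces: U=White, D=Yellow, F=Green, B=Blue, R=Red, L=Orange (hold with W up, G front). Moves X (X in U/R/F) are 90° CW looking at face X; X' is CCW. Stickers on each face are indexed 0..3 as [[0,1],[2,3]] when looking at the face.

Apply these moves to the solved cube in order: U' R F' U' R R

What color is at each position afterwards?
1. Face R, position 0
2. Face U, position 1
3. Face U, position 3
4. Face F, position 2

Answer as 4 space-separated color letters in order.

Answer: G O R O

Derivation:
After move 1 (U'): U=WWWW F=OOGG R=GGRR B=RRBB L=BBOO
After move 2 (R): R=RGRG U=WOWG F=OYGY D=YBYR B=WRWB
After move 3 (F'): F=YYOG U=WORR R=BGYG D=BOYR L=BGOW
After move 4 (U'): U=ORWR F=BGOG R=YYYG B=BGWB L=WROW
After move 5 (R): R=YYGY U=OGWG F=BOOR D=BWYB B=RGRB
After move 6 (R): R=GYYY U=OOWR F=BWOB D=BRYR B=GGGB
Query 1: R[0] = G
Query 2: U[1] = O
Query 3: U[3] = R
Query 4: F[2] = O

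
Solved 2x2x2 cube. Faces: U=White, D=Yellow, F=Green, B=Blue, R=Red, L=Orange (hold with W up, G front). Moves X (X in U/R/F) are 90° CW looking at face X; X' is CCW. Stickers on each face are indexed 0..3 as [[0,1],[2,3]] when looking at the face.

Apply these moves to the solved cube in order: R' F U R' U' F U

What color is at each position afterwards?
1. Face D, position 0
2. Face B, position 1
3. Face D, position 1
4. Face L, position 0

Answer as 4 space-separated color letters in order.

Answer: Y R W W

Derivation:
After move 1 (R'): R=RRRR U=WBWB F=GWGW D=YGYG B=YBYB
After move 2 (F): F=GGWW U=WBOO R=WRBR D=RRYG L=OYOG
After move 3 (U): U=OWOB F=WRWW R=YBBR B=OYYB L=GGOG
After move 4 (R'): R=BRYB U=OYOO F=WWWB D=RRYW B=GYRB
After move 5 (U'): U=YOOO F=GGWB R=WWYB B=BRRB L=GYOG
After move 6 (F): F=WGBG U=YOGY R=OWOB D=YWYW L=GROR
After move 7 (U): U=GYYO F=OWBG R=BROB B=GRRB L=WGOR
Query 1: D[0] = Y
Query 2: B[1] = R
Query 3: D[1] = W
Query 4: L[0] = W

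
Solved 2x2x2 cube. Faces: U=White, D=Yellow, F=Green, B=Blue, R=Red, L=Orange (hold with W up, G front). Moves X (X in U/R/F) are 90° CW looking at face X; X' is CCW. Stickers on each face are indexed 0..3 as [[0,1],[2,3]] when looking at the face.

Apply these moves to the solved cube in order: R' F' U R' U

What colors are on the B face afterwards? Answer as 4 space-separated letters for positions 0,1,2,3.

After move 1 (R'): R=RRRR U=WBWB F=GWGW D=YGYG B=YBYB
After move 2 (F'): F=WWGG U=WBRR R=GRYR D=OOYG L=OBOW
After move 3 (U): U=RWRB F=GRGG R=YBYR B=OBYB L=WWOW
After move 4 (R'): R=BRYY U=RYRO F=GWGB D=ORYG B=GBOB
After move 5 (U): U=RROY F=BRGB R=GBYY B=WWOB L=GWOW
Query: B face = WWOB

Answer: W W O B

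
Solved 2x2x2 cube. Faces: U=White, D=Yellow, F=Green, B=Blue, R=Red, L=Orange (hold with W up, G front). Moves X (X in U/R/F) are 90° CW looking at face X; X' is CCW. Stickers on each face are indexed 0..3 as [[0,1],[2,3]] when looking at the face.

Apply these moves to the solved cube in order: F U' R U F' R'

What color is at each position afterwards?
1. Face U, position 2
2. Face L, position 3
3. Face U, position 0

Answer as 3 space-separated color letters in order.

After move 1 (F): F=GGGG U=WWOO R=WRWR D=RRYY L=OYOY
After move 2 (U'): U=WOWO F=OYGG R=GGWR B=WRBB L=BBOY
After move 3 (R): R=WGRG U=WYWG F=ORGY D=RBYW B=OROB
After move 4 (U): U=WWGY F=WGGY R=ORRG B=BBOB L=OROY
After move 5 (F'): F=GYWG U=WWOR R=BRRG D=RYYW L=OYOG
After move 6 (R'): R=RGBR U=WOOB F=GWWR D=RYYG B=WBYB
Query 1: U[2] = O
Query 2: L[3] = G
Query 3: U[0] = W

Answer: O G W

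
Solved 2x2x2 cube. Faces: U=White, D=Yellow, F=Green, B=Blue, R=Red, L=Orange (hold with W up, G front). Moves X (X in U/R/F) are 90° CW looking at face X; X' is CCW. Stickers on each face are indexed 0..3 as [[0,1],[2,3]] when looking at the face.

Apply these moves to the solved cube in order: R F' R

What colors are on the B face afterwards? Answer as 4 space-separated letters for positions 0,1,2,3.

Answer: R B G B

Derivation:
After move 1 (R): R=RRRR U=WGWG F=GYGY D=YBYB B=WBWB
After move 2 (F'): F=YYGG U=WGRR R=BRYR D=OOYB L=OGOW
After move 3 (R): R=YBRR U=WYRG F=YOGB D=OWYW B=RBGB
Query: B face = RBGB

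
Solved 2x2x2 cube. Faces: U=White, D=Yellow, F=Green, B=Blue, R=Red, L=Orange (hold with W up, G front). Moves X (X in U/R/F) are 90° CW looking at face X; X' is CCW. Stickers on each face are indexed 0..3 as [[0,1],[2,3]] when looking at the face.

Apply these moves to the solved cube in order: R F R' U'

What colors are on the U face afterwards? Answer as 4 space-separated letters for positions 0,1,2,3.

Answer: W W W O

Derivation:
After move 1 (R): R=RRRR U=WGWG F=GYGY D=YBYB B=WBWB
After move 2 (F): F=GGYY U=WGOO R=WRGR D=RRYB L=OYOB
After move 3 (R'): R=RRWG U=WWOW F=GGYO D=RGYY B=BBRB
After move 4 (U'): U=WWWO F=OYYO R=GGWG B=RRRB L=BBOB
Query: U face = WWWO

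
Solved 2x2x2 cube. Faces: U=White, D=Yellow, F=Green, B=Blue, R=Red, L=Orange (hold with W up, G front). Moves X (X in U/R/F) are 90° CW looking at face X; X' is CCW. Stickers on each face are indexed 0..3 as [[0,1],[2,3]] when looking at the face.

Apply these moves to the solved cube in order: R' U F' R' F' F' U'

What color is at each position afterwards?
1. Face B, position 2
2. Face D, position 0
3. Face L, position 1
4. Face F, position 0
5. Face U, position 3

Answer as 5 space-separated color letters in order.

After move 1 (R'): R=RRRR U=WBWB F=GWGW D=YGYG B=YBYB
After move 2 (U): U=WWBB F=RRGW R=YBRR B=OOYB L=GWOO
After move 3 (F'): F=RWRG U=WWYR R=GBYR D=WOYG L=GBOB
After move 4 (R'): R=BRGY U=WYYO F=RWRR D=WWYG B=GOOB
After move 5 (F'): F=WRRR U=WYBG R=WRWY D=BBYG L=GOOY
After move 6 (F'): F=RRWR U=WYWW R=BRBY D=OYYG L=GGOB
After move 7 (U'): U=YWWW F=GGWR R=RRBY B=BROB L=GOOB
Query 1: B[2] = O
Query 2: D[0] = O
Query 3: L[1] = O
Query 4: F[0] = G
Query 5: U[3] = W

Answer: O O O G W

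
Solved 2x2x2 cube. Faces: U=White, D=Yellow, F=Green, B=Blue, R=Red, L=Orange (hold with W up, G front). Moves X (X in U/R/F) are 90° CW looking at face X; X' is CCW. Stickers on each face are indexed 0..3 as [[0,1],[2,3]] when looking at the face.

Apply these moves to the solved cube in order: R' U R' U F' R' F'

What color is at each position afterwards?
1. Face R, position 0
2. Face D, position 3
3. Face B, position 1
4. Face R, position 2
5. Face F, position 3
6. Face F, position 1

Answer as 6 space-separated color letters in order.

After move 1 (R'): R=RRRR U=WBWB F=GWGW D=YGYG B=YBYB
After move 2 (U): U=WWBB F=RRGW R=YBRR B=OOYB L=GWOO
After move 3 (R'): R=BRYR U=WYBO F=RWGB D=YRYW B=GOGB
After move 4 (U): U=BWOY F=BRGB R=GOYR B=GWGB L=RWOO
After move 5 (F'): F=RBBG U=BWGY R=ROYR D=WOYW L=RYOO
After move 6 (R'): R=ORRY U=BGGG F=RWBY D=WBYG B=WWOB
After move 7 (F'): F=WYRB U=BGOR R=BRWY D=YOYG L=RGOG
Query 1: R[0] = B
Query 2: D[3] = G
Query 3: B[1] = W
Query 4: R[2] = W
Query 5: F[3] = B
Query 6: F[1] = Y

Answer: B G W W B Y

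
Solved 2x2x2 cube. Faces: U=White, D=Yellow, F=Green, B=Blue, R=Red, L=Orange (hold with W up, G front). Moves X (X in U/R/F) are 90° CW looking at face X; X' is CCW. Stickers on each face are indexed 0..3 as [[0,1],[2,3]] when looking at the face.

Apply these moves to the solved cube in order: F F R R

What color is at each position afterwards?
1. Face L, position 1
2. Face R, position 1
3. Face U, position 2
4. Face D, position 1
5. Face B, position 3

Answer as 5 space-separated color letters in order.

Answer: R O Y W B

Derivation:
After move 1 (F): F=GGGG U=WWOO R=WRWR D=RRYY L=OYOY
After move 2 (F): F=GGGG U=WWYY R=OROR D=WWYY L=OROR
After move 3 (R): R=OORR U=WGYG F=GWGY D=WBYB B=YBWB
After move 4 (R): R=RORO U=WWYY F=GBGB D=WWYY B=GBGB
Query 1: L[1] = R
Query 2: R[1] = O
Query 3: U[2] = Y
Query 4: D[1] = W
Query 5: B[3] = B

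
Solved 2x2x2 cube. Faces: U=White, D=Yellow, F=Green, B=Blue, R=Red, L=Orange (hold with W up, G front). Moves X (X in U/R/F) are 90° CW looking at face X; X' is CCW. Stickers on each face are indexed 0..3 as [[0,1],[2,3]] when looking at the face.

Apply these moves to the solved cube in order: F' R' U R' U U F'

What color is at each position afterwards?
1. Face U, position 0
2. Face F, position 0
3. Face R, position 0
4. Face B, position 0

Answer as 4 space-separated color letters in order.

After move 1 (F'): F=GGGG U=WWRR R=YRYR D=OOYY L=OWOW
After move 2 (R'): R=RRYY U=WBRB F=GWGR D=OGYG B=YBOB
After move 3 (U): U=RWBB F=RRGR R=YBYY B=OWOB L=GWOW
After move 4 (R'): R=BYYY U=ROBO F=RWGB D=ORYR B=GWGB
After move 5 (U): U=BROO F=BYGB R=GWYY B=GWGB L=RWOW
After move 6 (U): U=OBOR F=GWGB R=GWYY B=RWGB L=BYOW
After move 7 (F'): F=WBGG U=OBGY R=RWOY D=YWYR L=BROO
Query 1: U[0] = O
Query 2: F[0] = W
Query 3: R[0] = R
Query 4: B[0] = R

Answer: O W R R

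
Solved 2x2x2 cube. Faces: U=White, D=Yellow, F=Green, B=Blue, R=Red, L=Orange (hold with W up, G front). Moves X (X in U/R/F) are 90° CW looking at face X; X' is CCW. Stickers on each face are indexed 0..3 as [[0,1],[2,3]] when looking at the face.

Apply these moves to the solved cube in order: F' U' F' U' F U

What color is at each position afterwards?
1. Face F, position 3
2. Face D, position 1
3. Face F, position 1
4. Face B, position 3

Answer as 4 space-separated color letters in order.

After move 1 (F'): F=GGGG U=WWRR R=YRYR D=OOYY L=OWOW
After move 2 (U'): U=WRWR F=OWGG R=GGYR B=YRBB L=BBOW
After move 3 (F'): F=WGOG U=WRGY R=OGOR D=BWYY L=BROW
After move 4 (U'): U=RYWG F=BROG R=WGOR B=OGBB L=YROW
After move 5 (F): F=OBGR U=RYWR R=WGGR D=OWYY L=YBOW
After move 6 (U): U=WRRY F=WGGR R=OGGR B=YBBB L=OBOW
Query 1: F[3] = R
Query 2: D[1] = W
Query 3: F[1] = G
Query 4: B[3] = B

Answer: R W G B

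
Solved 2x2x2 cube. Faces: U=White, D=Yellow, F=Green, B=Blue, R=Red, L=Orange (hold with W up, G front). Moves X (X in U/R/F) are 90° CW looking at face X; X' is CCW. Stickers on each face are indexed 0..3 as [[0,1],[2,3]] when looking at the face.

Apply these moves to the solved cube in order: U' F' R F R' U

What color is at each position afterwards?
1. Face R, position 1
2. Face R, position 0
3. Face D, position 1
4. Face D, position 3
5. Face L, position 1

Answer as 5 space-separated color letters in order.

After move 1 (U'): U=WWWW F=OOGG R=GGRR B=RRBB L=BBOO
After move 2 (F'): F=OGOG U=WWGR R=YGYR D=BOYY L=BWOW
After move 3 (R): R=YYRG U=WGGG F=OOOY D=BBYR B=RRWB
After move 4 (F): F=OOYO U=WGWW R=GYGG D=RYYR L=BBOB
After move 5 (R'): R=YGGG U=WWWR F=OGYW D=ROYO B=RRYB
After move 6 (U): U=WWRW F=YGYW R=RRGG B=BBYB L=OGOB
Query 1: R[1] = R
Query 2: R[0] = R
Query 3: D[1] = O
Query 4: D[3] = O
Query 5: L[1] = G

Answer: R R O O G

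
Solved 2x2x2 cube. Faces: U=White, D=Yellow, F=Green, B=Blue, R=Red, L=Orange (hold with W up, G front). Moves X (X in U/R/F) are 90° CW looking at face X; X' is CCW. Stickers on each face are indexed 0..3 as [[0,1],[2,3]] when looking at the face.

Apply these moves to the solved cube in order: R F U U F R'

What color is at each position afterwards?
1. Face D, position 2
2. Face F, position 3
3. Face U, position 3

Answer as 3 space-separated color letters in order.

After move 1 (R): R=RRRR U=WGWG F=GYGY D=YBYB B=WBWB
After move 2 (F): F=GGYY U=WGOO R=WRGR D=RRYB L=OYOB
After move 3 (U): U=OWOG F=WRYY R=WBGR B=OYWB L=GGOB
After move 4 (U): U=OOGW F=WBYY R=OYGR B=GGWB L=WROB
After move 5 (F): F=YWYB U=OOBR R=GYWR D=GOYB L=WROR
After move 6 (R'): R=YRGW U=OWBG F=YOYR D=GWYB B=BGOB
Query 1: D[2] = Y
Query 2: F[3] = R
Query 3: U[3] = G

Answer: Y R G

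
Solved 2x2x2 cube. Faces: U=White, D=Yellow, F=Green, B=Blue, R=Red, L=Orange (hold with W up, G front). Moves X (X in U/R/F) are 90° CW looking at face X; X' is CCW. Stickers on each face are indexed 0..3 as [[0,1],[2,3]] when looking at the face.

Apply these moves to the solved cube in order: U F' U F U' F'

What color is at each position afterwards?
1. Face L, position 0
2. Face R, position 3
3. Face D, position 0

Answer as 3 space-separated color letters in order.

After move 1 (U): U=WWWW F=RRGG R=BBRR B=OOBB L=GGOO
After move 2 (F'): F=RGRG U=WWBR R=YBYR D=GOYY L=GWOW
After move 3 (U): U=BWRW F=YBRG R=OOYR B=GWBB L=RGOW
After move 4 (F): F=RYGB U=BWWG R=ROWR D=YOYY L=RGOO
After move 5 (U'): U=WGBW F=RGGB R=RYWR B=ROBB L=GWOO
After move 6 (F'): F=GBRG U=WGRW R=OYYR D=WOYY L=GWOB
Query 1: L[0] = G
Query 2: R[3] = R
Query 3: D[0] = W

Answer: G R W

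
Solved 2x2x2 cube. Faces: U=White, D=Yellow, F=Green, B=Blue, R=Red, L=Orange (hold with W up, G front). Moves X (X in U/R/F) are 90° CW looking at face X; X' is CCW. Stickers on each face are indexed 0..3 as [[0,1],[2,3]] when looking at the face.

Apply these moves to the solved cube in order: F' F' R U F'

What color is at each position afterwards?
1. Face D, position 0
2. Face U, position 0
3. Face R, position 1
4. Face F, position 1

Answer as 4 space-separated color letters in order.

After move 1 (F'): F=GGGG U=WWRR R=YRYR D=OOYY L=OWOW
After move 2 (F'): F=GGGG U=WWYY R=OROR D=WWYY L=OROR
After move 3 (R): R=OORR U=WGYG F=GWGY D=WBYB B=YBWB
After move 4 (U): U=YWGG F=OOGY R=YBRR B=ORWB L=GWOR
After move 5 (F'): F=OYOG U=YWYR R=BBWR D=WRYB L=GGOG
Query 1: D[0] = W
Query 2: U[0] = Y
Query 3: R[1] = B
Query 4: F[1] = Y

Answer: W Y B Y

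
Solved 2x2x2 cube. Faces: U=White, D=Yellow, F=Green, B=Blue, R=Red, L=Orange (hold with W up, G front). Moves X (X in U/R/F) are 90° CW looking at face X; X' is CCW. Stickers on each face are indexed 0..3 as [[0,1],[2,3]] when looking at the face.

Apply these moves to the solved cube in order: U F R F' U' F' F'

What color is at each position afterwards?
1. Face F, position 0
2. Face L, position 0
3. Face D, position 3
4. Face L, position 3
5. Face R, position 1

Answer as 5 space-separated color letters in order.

Answer: G G O B Y

Derivation:
After move 1 (U): U=WWWW F=RRGG R=BBRR B=OOBB L=GGOO
After move 2 (F): F=GRGR U=WWOG R=WBWR D=RBYY L=GYOY
After move 3 (R): R=WWRB U=WROR F=GBGY D=RBYO B=GOWB
After move 4 (F'): F=BYGG U=WRWR R=BWRB D=YYYO L=GROO
After move 5 (U'): U=RRWW F=GRGG R=BYRB B=BWWB L=GOOO
After move 6 (F'): F=RGGG U=RRBR R=YYYB D=OOYO L=GWOW
After move 7 (F'): F=GGRG U=RRYY R=OYOB D=WWYO L=GROB
Query 1: F[0] = G
Query 2: L[0] = G
Query 3: D[3] = O
Query 4: L[3] = B
Query 5: R[1] = Y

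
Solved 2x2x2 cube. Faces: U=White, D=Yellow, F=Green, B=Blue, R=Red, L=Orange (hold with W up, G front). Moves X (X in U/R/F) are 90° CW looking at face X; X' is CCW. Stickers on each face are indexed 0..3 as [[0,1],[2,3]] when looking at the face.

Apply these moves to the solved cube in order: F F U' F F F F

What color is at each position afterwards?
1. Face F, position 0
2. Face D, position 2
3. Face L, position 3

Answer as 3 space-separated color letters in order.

Answer: O Y R

Derivation:
After move 1 (F): F=GGGG U=WWOO R=WRWR D=RRYY L=OYOY
After move 2 (F): F=GGGG U=WWYY R=OROR D=WWYY L=OROR
After move 3 (U'): U=WYWY F=ORGG R=GGOR B=ORBB L=BBOR
After move 4 (F): F=GOGR U=WYRB R=WGYR D=OGYY L=BWOW
After move 5 (F): F=GGRO U=WYWW R=RGBR D=YWYY L=BOOG
After move 6 (F): F=RGOG U=WYGO R=WGWR D=BRYY L=BYOW
After move 7 (F): F=ORGG U=WYWY R=GGOR D=WWYY L=BBOR
Query 1: F[0] = O
Query 2: D[2] = Y
Query 3: L[3] = R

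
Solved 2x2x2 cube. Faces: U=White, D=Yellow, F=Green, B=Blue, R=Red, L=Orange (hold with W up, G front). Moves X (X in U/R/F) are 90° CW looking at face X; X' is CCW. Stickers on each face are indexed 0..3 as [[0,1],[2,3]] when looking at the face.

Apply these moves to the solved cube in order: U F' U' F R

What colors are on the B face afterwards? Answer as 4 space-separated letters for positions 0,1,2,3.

After move 1 (U): U=WWWW F=RRGG R=BBRR B=OOBB L=GGOO
After move 2 (F'): F=RGRG U=WWBR R=YBYR D=GOYY L=GWOW
After move 3 (U'): U=WRWB F=GWRG R=RGYR B=YBBB L=OOOW
After move 4 (F): F=RGGW U=WRWO R=WGBR D=YRYY L=OGOO
After move 5 (R): R=BWRG U=WGWW F=RRGY D=YBYY B=OBRB
Query: B face = OBRB

Answer: O B R B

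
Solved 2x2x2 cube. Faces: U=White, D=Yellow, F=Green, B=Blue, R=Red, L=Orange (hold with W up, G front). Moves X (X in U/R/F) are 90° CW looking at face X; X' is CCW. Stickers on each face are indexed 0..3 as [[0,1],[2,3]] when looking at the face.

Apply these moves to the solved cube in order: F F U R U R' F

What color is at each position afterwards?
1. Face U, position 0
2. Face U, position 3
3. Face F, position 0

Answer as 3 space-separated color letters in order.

Answer: Y W G

Derivation:
After move 1 (F): F=GGGG U=WWOO R=WRWR D=RRYY L=OYOY
After move 2 (F): F=GGGG U=WWYY R=OROR D=WWYY L=OROR
After move 3 (U): U=YWYW F=ORGG R=BBOR B=ORBB L=GGOR
After move 4 (R): R=OBRB U=YRYG F=OWGY D=WBYO B=WRWB
After move 5 (U): U=YYGR F=OBGY R=WRRB B=GGWB L=OWOR
After move 6 (R'): R=RBWR U=YWGG F=OYGR D=WBYY B=OGBB
After move 7 (F): F=GORY U=YWRW R=GBGR D=WRYY L=OWOB
Query 1: U[0] = Y
Query 2: U[3] = W
Query 3: F[0] = G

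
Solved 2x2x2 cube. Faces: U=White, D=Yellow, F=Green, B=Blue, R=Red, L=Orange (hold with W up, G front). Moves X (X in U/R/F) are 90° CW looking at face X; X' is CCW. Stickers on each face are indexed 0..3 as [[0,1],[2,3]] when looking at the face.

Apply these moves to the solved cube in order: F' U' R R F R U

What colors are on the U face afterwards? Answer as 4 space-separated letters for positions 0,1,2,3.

After move 1 (F'): F=GGGG U=WWRR R=YRYR D=OOYY L=OWOW
After move 2 (U'): U=WRWR F=OWGG R=GGYR B=YRBB L=BBOW
After move 3 (R): R=YGRG U=WWWG F=OOGY D=OBYY B=RRRB
After move 4 (R): R=RYGG U=WOWY F=OBGY D=ORYR B=GRWB
After move 5 (F): F=GOYB U=WOWB R=WYYG D=GRYR L=BOOR
After move 6 (R): R=YWGY U=WOWB F=GRYR D=GWYG B=BROB
After move 7 (U): U=WWBO F=YWYR R=BRGY B=BOOB L=GROR
Query: U face = WWBO

Answer: W W B O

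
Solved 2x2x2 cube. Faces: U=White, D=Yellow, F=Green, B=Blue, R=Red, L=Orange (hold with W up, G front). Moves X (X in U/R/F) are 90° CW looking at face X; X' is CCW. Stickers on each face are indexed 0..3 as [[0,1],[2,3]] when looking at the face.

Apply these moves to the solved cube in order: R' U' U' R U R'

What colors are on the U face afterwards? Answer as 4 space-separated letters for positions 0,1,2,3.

Answer: B W W R

Derivation:
After move 1 (R'): R=RRRR U=WBWB F=GWGW D=YGYG B=YBYB
After move 2 (U'): U=BBWW F=OOGW R=GWRR B=RRYB L=YBOO
After move 3 (U'): U=BWBW F=YBGW R=OORR B=GWYB L=RROO
After move 4 (R): R=RORO U=BBBW F=YGGG D=YYYG B=WWWB
After move 5 (U): U=BBWB F=ROGG R=WWRO B=RRWB L=YGOO
After move 6 (R'): R=WOWR U=BWWR F=RBGB D=YOYG B=GRYB
Query: U face = BWWR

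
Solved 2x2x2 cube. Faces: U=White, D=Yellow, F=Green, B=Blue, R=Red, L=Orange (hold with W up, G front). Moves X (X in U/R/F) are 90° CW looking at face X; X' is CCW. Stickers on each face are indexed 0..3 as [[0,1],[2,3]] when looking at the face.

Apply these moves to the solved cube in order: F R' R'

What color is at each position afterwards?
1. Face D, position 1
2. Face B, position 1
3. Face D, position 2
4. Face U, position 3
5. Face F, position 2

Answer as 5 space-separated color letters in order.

After move 1 (F): F=GGGG U=WWOO R=WRWR D=RRYY L=OYOY
After move 2 (R'): R=RRWW U=WBOB F=GWGO D=RGYG B=YBRB
After move 3 (R'): R=RWRW U=WROY F=GBGB D=RWYO B=GBGB
Query 1: D[1] = W
Query 2: B[1] = B
Query 3: D[2] = Y
Query 4: U[3] = Y
Query 5: F[2] = G

Answer: W B Y Y G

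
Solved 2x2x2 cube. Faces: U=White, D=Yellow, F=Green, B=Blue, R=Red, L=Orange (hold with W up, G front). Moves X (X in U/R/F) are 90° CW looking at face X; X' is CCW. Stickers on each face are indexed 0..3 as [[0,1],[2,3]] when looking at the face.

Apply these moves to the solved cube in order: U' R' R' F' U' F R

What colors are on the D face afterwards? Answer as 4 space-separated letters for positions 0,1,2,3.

After move 1 (U'): U=WWWW F=OOGG R=GGRR B=RRBB L=BBOO
After move 2 (R'): R=GRGR U=WBWR F=OWGW D=YOYG B=YRYB
After move 3 (R'): R=RRGG U=WYWY F=OBGR D=YWYW B=GROB
After move 4 (F'): F=BROG U=WYRG R=WRYG D=BOYW L=BYOW
After move 5 (U'): U=YGWR F=BYOG R=BRYG B=WROB L=GROW
After move 6 (F): F=OBGY U=YGWR R=WRRG D=YBYW L=GBOO
After move 7 (R): R=RWGR U=YBWY F=OBGW D=YOYW B=RRGB
Query: D face = YOYW

Answer: Y O Y W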